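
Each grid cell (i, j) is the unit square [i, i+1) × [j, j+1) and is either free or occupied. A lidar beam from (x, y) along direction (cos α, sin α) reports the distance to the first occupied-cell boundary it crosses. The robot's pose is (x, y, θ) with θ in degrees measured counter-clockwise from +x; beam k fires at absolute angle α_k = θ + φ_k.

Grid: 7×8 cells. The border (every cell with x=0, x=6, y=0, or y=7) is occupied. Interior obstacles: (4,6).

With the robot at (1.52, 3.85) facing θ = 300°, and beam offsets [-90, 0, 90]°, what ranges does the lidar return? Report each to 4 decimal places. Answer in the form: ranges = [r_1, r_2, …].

beam 1: φ=-90°, α=210°
  dir = (cos 210°, sin 210°) = (-0.8660, -0.5000); from cell (1,3)
  next x-line at t=0.6004, next y-line at t=1.7000; Δt_x=1.1547, Δt_y=2.0000
    x: enter (0,3) at t=0.6004 ← occupied
  → r_1 = 0.6004
beam 2: φ=0°, α=300°
  dir = (cos 300°, sin 300°) = (0.5000, -0.8660); from cell (1,3)
  next x-line at t=0.9600, next y-line at t=0.9815; Δt_x=2.0000, Δt_y=1.1547
    x: enter (2,3) at t=0.9600
    y: enter (2,2) at t=0.9815
    y: enter (2,1) at t=2.1362
    x: enter (3,1) at t=2.9600
    y: enter (3,0) at t=3.2909 ← occupied
  → r_2 = 3.2909
beam 3: φ=90°, α=30°
  dir = (cos 30°, sin 30°) = (0.8660, 0.5000); from cell (1,3)
  next x-line at t=0.5543, next y-line at t=0.3000; Δt_x=1.1547, Δt_y=2.0000
    y: enter (1,4) at t=0.3000
    x: enter (2,4) at t=0.5543
    x: enter (3,4) at t=1.7090
    y: enter (3,5) at t=2.3000
    x: enter (4,5) at t=2.8637
    x: enter (5,5) at t=4.0184
    y: enter (5,6) at t=4.3000
    x: enter (6,6) at t=5.1731 ← occupied
  → r_3 = 5.1731

ranges = [0.6004, 3.2909, 5.1731]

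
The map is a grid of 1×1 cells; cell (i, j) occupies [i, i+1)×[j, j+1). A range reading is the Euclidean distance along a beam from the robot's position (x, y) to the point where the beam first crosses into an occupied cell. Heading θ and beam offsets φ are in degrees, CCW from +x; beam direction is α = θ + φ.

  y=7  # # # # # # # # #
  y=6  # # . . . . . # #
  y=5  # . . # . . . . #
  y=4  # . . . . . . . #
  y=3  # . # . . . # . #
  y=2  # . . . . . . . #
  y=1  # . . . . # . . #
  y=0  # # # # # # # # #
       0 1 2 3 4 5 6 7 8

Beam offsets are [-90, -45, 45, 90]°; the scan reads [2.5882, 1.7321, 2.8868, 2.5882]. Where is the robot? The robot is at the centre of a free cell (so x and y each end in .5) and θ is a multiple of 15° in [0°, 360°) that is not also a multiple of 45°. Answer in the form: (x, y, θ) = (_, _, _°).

Candidates: 36 free-cell centres × 16 headings = 576 poses. Raycast each; keep the one whose scan matches to 4 dp.
  (3.5, 4.5, 105°): beam 1 = 4.6587 ≠ 2.5882 ✗
  (3.5, 4.5, 120°): beam 1 = 4.0415 ≠ 2.5882 ✗
  (7.5, 3.5, 120°): beam 1 = 0.5774 ≠ 2.5882 ✗
  (1.5, 1.5, 195°): beam 1 = 1.9319 ≠ 2.5882 ✗
  (4.5, 3.5, 285°): beam 1 = 1.5529 ≠ 2.5882 ✗
  …
  (4.5, 4.5, 15°): r_1=2.5882, r_2=1.7321, r_3=2.8868, r_4=2.5882 — all match ✓
Unique over the lattice → pose = (4.5, 4.5, 15°).

(x, y, θ) = (4.5, 4.5, 15°)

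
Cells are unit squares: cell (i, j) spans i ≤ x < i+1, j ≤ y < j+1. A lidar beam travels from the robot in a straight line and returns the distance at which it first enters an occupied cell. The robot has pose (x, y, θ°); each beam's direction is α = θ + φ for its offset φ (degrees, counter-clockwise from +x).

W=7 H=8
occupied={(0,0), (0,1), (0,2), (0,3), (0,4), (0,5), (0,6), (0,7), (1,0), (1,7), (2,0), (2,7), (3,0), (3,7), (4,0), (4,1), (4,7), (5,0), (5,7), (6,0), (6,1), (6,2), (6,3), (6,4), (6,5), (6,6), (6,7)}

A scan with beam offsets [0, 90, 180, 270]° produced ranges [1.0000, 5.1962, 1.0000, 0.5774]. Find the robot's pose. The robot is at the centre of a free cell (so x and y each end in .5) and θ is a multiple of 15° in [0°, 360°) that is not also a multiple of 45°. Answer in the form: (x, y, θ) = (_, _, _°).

(x, y, θ) = (5.5, 2.5, 60°)

Candidates: 29 free-cell centres × 16 headings = 464 poses. Raycast each; keep the one whose scan matches to 4 dp.
  (1.5, 5.5, 255°): beam 1 = 1.9319 ≠ 1.0000 ✗
  (1.5, 3.5, 75°): beam 1 = 3.6235 ≠ 1.0000 ✗
  (2.5, 1.5, 150°): beam 1 = 1.7321 ≠ 1.0000 ✗
  …
  (5.5, 2.5, 60°): r_1=1.0000, r_2=5.1962, r_3=1.0000, r_4=0.5774 — all match ✓
Only this pose fits every beam.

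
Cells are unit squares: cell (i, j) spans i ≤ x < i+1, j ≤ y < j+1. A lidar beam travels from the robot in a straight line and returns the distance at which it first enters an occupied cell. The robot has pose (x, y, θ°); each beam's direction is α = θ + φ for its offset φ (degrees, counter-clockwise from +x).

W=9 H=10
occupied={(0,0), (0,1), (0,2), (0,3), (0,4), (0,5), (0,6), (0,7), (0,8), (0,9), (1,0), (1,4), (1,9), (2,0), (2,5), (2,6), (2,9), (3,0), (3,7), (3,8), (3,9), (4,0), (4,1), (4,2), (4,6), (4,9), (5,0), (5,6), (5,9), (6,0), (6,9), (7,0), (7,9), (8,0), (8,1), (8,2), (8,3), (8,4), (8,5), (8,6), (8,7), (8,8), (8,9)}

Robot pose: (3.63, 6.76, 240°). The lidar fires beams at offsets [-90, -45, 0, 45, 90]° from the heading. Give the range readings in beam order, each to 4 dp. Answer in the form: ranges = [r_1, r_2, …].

ranges = [0.4800, 0.6522, 1.2600, 3.8926, 0.4272]

beam 1: φ=-90°, α=150°
  direction (-0.8660, 0.5000); cell (3,6); t to first gridline: x 0.7275, y 0.4800 (then +1.1547 / +2.0000)
    (3,7) via y @ 0.4800  # hit
  → r_1 = 0.4800
beam 2: φ=-45°, α=195°
  direction (-0.9659, -0.2588); cell (3,6); t to first gridline: x 0.6522, y 2.9364 (then +1.0353 / +3.8637)
    (2,6) via x @ 0.6522  # hit
  → r_2 = 0.6522
beam 3: φ=0°, α=240°
  direction (-0.5000, -0.8660); cell (3,6); t to first gridline: x 1.2600, y 0.8776 (then +2.0000 / +1.1547)
    (3,5) via y @ 0.8776
    (2,5) via x @ 1.2600  # hit
  → r_3 = 1.2600
beam 4: φ=45°, α=285°
  direction (0.2588, -0.9659); cell (3,6); t to first gridline: x 1.4296, y 0.7868 (then +3.8637 / +1.0353)
    (3,5) via y @ 0.7868
    (4,5) via x @ 1.4296
    (4,4) via y @ 1.8221
    (4,3) via y @ 2.8574
    (4,2) via y @ 3.8926  # hit
  → r_4 = 3.8926
beam 5: φ=90°, α=330°
  direction (0.8660, -0.5000); cell (3,6); t to first gridline: x 0.4272, y 1.5200 (then +1.1547 / +2.0000)
    (4,6) via x @ 0.4272  # hit
  → r_5 = 0.4272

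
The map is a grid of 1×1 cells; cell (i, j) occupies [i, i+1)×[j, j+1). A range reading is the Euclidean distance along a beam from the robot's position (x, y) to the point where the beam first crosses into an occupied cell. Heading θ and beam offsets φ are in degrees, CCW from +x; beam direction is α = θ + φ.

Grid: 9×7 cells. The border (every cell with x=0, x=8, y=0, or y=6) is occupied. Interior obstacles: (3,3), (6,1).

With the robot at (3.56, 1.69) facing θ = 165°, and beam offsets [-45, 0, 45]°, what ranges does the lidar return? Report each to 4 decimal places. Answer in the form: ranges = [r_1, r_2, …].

ranges = [4.9768, 2.6503, 1.3800]

beam 1: φ=-45°, α=120°
  d=(-0.5000,0.8660)  start (3,1)  tX=1.1200 tY=0.3580  stride 1/|dx|=2.0000 1/|dy|=1.1547
    cross y-line → (3,2), t=0.3580
    cross x-line → (2,2), t=1.1200
    cross y-line → (2,3), t=1.5127
    cross y-line → (2,4), t=2.6674
    cross x-line → (1,4), t=3.1200
    cross y-line → (1,5), t=3.8221
    cross y-line → (1,6), t=4.9768 (wall)
  → r_1 = 4.9768
beam 2: φ=0°, α=165°
  d=(-0.9659,0.2588)  start (3,1)  tX=0.5798 tY=1.1977  stride 1/|dx|=1.0353 1/|dy|=3.8637
    cross x-line → (2,1), t=0.5798
    cross y-line → (2,2), t=1.1977
    cross x-line → (1,2), t=1.6150
    cross x-line → (0,2), t=2.6503 (wall)
  → r_2 = 2.6503
beam 3: φ=45°, α=210°
  d=(-0.8660,-0.5000)  start (3,1)  tX=0.6466 tY=1.3800  stride 1/|dx|=1.1547 1/|dy|=2.0000
    cross x-line → (2,1), t=0.6466
    cross y-line → (2,0), t=1.3800 (wall)
  → r_3 = 1.3800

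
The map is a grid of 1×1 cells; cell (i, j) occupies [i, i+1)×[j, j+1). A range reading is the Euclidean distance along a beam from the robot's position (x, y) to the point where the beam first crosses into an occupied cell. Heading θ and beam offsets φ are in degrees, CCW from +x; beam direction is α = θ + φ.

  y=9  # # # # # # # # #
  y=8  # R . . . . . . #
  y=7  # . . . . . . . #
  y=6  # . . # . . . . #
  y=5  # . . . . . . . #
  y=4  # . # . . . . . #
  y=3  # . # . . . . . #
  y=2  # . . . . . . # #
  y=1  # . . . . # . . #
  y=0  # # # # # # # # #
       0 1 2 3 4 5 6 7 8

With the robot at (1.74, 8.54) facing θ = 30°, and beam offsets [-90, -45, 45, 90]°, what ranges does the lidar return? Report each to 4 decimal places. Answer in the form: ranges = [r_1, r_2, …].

beam 1: φ=-90°, α=300°
  dir = (cos 300°, sin 300°) = (0.5000, -0.8660); from cell (1,8)
  next x-line at t=0.5200, next y-line at t=0.6235; Δt_x=2.0000, Δt_y=1.1547
    x: enter (2,8) at t=0.5200
    y: enter (2,7) at t=0.6235
    y: enter (2,6) at t=1.7782
    x: enter (3,6) at t=2.5200 ← occupied
  → r_1 = 2.5200
beam 2: φ=-45°, α=345°
  dir = (cos 345°, sin 345°) = (0.9659, -0.2588); from cell (1,8)
  next x-line at t=0.2692, next y-line at t=2.0864; Δt_x=1.0353, Δt_y=3.8637
    x: enter (2,8) at t=0.2692
    x: enter (3,8) at t=1.3044
    y: enter (3,7) at t=2.0864
    x: enter (4,7) at t=2.3397
    x: enter (5,7) at t=3.3750
    x: enter (6,7) at t=4.4103
    x: enter (7,7) at t=5.4456
    y: enter (7,6) at t=5.9501
    x: enter (8,6) at t=6.4808 ← occupied
  → r_2 = 6.4808
beam 3: φ=45°, α=75°
  dir = (cos 75°, sin 75°) = (0.2588, 0.9659); from cell (1,8)
  next x-line at t=1.0046, next y-line at t=0.4762; Δt_x=3.8637, Δt_y=1.0353
    y: enter (1,9) at t=0.4762 ← occupied
  → r_3 = 0.4762
beam 4: φ=90°, α=120°
  dir = (cos 120°, sin 120°) = (-0.5000, 0.8660); from cell (1,8)
  next x-line at t=1.4800, next y-line at t=0.5312; Δt_x=2.0000, Δt_y=1.1547
    y: enter (1,9) at t=0.5312 ← occupied
  → r_4 = 0.5312

ranges = [2.5200, 6.4808, 0.4762, 0.5312]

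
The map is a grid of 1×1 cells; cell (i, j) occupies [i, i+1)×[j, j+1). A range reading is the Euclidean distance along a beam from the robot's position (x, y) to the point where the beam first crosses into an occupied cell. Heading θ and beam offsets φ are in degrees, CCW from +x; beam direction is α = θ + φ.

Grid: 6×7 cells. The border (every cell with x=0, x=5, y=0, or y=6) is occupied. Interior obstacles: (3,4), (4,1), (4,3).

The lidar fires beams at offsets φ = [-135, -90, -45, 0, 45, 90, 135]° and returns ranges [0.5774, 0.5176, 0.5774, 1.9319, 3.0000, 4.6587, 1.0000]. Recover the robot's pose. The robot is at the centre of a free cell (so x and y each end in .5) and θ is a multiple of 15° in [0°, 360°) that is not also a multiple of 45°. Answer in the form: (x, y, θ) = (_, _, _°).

(x, y, θ) = (1.5, 1.5, 345°)

The pose lattice has 17·16 = 272 candidates. Test each by forward raycasting.
  (4.5, 2.5, 15°): beam 4 = 0.5176 ≠ 1.9319 ✗
  (1.5, 3.5, 60°): beam 1 = 2.5882 ≠ 0.5774 ✗
  (1.5, 3.5, 30°): beam 1 = 1.9319 ≠ 0.5774 ✗
  …
  (1.5, 1.5, 345°): r_1=0.5774, r_2=0.5176, r_3=0.5774, r_4=1.9319, r_5=3.0000, r_6=4.6587, r_7=1.0000 — all match ✓
Only this pose fits every beam.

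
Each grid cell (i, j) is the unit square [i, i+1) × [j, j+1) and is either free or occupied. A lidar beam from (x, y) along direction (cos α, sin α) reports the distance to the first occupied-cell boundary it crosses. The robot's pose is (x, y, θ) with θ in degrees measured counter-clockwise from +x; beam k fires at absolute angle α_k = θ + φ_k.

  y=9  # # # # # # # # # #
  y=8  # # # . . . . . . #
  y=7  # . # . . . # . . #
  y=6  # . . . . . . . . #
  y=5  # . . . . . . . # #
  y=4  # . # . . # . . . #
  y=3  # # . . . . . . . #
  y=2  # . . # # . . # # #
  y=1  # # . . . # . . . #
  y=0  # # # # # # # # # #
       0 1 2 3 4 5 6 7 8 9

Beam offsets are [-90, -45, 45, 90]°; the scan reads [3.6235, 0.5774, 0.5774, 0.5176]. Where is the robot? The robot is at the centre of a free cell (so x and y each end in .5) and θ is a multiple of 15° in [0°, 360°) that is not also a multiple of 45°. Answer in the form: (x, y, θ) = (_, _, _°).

(x, y, θ) = (8.5, 3.5, 285°)

Candidates: 50 free-cell centres × 16 headings = 800 poses. Raycast each; keep the one whose scan matches to 4 dp.
  (4.5, 5.5, 330°): beam 1 = 2.8868 ≠ 3.6235 ✗
  (6.5, 3.5, 15°): beam 1 = 2.5882 ≠ 3.6235 ✗
  (7.5, 7.5, 150°): beam 1 = 1.7321 ≠ 3.6235 ✗
  (8.5, 4.5, 30°): beam 1 = 1.0000 ≠ 3.6235 ✗
  …
  (8.5, 3.5, 285°): r_1=3.6235, r_2=0.5774, r_3=0.5774, r_4=0.5176 — all match ✓
No second candidate reproduces the full scan.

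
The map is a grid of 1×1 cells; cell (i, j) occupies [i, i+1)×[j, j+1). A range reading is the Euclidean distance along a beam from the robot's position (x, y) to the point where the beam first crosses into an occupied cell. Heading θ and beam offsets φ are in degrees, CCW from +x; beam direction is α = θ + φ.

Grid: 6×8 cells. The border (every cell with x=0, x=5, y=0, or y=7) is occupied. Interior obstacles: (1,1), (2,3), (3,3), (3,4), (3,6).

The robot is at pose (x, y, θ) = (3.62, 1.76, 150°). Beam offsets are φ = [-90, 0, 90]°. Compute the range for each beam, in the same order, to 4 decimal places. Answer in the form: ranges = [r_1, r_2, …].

beam 1: φ=-90°, α=60°
  direction (0.5000, 0.8660); cell (3,1); t to first gridline: x 0.7600, y 0.2771 (then +2.0000 / +1.1547)
    (3,2) via y @ 0.2771
    (4,2) via x @ 0.7600
    (4,3) via y @ 1.4318
    (4,4) via y @ 2.5865
    (5,4) via x @ 2.7600  # hit
  → r_1 = 2.7600
beam 2: φ=0°, α=150°
  direction (-0.8660, 0.5000); cell (3,1); t to first gridline: x 0.7159, y 0.4800 (then +1.1547 / +2.0000)
    (3,2) via y @ 0.4800
    (2,2) via x @ 0.7159
    (1,2) via x @ 1.8706
    (1,3) via y @ 2.4800
    (0,3) via x @ 3.0253  # hit
  → r_2 = 3.0253
beam 3: φ=90°, α=240°
  direction (-0.5000, -0.8660); cell (3,1); t to first gridline: x 1.2400, y 0.8776 (then +2.0000 / +1.1547)
    (3,0) via y @ 0.8776  # hit
  → r_3 = 0.8776

ranges = [2.7600, 3.0253, 0.8776]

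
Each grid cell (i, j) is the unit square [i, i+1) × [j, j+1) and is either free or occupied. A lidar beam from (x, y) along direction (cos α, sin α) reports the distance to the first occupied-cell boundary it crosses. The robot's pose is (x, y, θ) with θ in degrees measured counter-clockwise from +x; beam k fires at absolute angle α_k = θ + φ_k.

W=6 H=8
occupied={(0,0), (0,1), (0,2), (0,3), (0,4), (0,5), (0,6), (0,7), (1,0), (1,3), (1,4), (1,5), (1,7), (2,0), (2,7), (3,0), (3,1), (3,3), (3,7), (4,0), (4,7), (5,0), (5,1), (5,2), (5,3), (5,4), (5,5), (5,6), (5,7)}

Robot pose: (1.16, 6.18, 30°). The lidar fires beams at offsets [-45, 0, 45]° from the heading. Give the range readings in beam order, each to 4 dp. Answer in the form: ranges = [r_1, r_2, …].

ranges = [0.6955, 1.6400, 0.8489]

beam 1: φ=-45°, α=345°
  direction (0.9659, -0.2588); cell (1,6); t to first gridline: x 0.8696, y 0.6955 (then +1.0353 / +3.8637)
    (1,5) via y @ 0.6955  # hit
  → r_1 = 0.6955
beam 2: φ=0°, α=30°
  direction (0.8660, 0.5000); cell (1,6); t to first gridline: x 0.9699, y 1.6400 (then +1.1547 / +2.0000)
    (2,6) via x @ 0.9699
    (2,7) via y @ 1.6400  # hit
  → r_2 = 1.6400
beam 3: φ=45°, α=75°
  direction (0.2588, 0.9659); cell (1,6); t to first gridline: x 3.2455, y 0.8489 (then +3.8637 / +1.0353)
    (1,7) via y @ 0.8489  # hit
  → r_3 = 0.8489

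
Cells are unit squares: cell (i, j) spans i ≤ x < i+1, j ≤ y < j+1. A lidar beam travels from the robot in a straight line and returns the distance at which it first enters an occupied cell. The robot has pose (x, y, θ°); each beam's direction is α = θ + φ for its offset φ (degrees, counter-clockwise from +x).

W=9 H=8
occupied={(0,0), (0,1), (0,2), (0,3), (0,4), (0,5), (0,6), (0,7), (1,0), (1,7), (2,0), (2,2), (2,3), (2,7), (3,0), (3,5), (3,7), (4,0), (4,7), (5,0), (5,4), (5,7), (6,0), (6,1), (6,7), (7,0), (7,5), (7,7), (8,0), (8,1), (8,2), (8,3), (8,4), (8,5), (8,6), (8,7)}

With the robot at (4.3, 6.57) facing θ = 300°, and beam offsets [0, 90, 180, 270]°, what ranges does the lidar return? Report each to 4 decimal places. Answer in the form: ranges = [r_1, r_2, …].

beam 1: φ=0°, α=300°
  cosα=0.5000 sinα=-0.8660 | (4,6) | tMaxX 1.4000 tMaxY 0.6582 | tΔX 2.0000 tΔY 1.1547
    t=0.6582 [y] (4,5)
    t=1.4000 [x] (5,5)
    t=1.8129 [y] (5,4) — stop
  → r_1 = 1.8129
beam 2: φ=90°, α=30°
  cosα=0.8660 sinα=0.5000 | (4,6) | tMaxX 0.8083 tMaxY 0.8600 | tΔX 1.1547 tΔY 2.0000
    t=0.8083 [x] (5,6)
    t=0.8600 [y] (5,7) — stop
  → r_2 = 0.8600
beam 3: φ=180°, α=120°
  cosα=-0.5000 sinα=0.8660 | (4,6) | tMaxX 0.6000 tMaxY 0.4965 | tΔX 2.0000 tΔY 1.1547
    t=0.4965 [y] (4,7) — stop
  → r_3 = 0.4965
beam 4: φ=270°, α=210°
  cosα=-0.8660 sinα=-0.5000 | (4,6) | tMaxX 0.3464 tMaxY 1.1400 | tΔX 1.1547 tΔY 2.0000
    t=0.3464 [x] (3,6)
    t=1.1400 [y] (3,5) — stop
  → r_4 = 1.1400

ranges = [1.8129, 0.8600, 0.4965, 1.1400]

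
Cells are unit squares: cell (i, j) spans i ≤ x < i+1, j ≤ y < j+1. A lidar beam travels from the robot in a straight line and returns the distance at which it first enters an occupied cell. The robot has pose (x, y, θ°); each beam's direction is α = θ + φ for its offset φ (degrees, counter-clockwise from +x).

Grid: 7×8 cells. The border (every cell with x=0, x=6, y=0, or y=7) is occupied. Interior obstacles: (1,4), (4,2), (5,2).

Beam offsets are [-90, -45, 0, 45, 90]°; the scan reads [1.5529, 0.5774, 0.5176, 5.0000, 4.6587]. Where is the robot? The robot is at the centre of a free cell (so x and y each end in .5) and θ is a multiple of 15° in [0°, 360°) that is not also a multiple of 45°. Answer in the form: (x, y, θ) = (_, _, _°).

(x, y, θ) = (3.5, 2.5, 15°)

The pose lattice has 27·16 = 432 candidates. Test each by forward raycasting.
  (4.5, 6.5, 165°): beam 1 = 0.5176 ≠ 1.5529 ✗
  (5.5, 5.5, 195°): beam 2 = 3.0000 ≠ 0.5774 ✗
  (5.5, 4.5, 345°): beam 2 = 1.0000 ≠ 0.5774 ✗
  (1.5, 3.5, 330°): beam 1 = 1.0000 ≠ 1.5529 ✗
  …
  (3.5, 2.5, 15°): r_1=1.5529, r_2=0.5774, r_3=0.5176, r_4=5.0000, r_5=4.6587 — all match ✓
Only this pose fits every beam.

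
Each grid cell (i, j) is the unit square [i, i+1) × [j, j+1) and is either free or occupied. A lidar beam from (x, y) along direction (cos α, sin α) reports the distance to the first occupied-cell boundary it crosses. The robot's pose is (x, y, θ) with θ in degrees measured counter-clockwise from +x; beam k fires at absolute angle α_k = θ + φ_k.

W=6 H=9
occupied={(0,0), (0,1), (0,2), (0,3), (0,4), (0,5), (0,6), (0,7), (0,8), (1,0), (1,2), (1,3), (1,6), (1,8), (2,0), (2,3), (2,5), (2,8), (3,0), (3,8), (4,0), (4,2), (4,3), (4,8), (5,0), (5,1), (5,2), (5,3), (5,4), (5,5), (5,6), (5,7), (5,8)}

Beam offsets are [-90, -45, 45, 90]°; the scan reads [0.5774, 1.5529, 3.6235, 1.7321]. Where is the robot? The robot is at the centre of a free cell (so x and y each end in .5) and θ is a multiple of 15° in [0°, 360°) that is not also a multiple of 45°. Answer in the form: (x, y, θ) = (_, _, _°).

Candidates: 21 free-cell centres × 16 headings = 336 poses. Raycast each; keep the one whose scan matches to 4 dp.
  (1.5, 7.5, 195°): beam 1 = 0.5176 ≠ 0.5774 ✗
  (2.5, 7.5, 255°): beam 1 = 1.5529 ≠ 0.5774 ✗
  (4.5, 5.5, 195°): beam 1 = 2.5882 ≠ 0.5774 ✗
  …
  (4.5, 6.5, 120°): r_1=0.5774, r_2=1.5529, r_3=3.6235, r_4=1.7321 — all match ✓
No second candidate reproduces the full scan.

(x, y, θ) = (4.5, 6.5, 120°)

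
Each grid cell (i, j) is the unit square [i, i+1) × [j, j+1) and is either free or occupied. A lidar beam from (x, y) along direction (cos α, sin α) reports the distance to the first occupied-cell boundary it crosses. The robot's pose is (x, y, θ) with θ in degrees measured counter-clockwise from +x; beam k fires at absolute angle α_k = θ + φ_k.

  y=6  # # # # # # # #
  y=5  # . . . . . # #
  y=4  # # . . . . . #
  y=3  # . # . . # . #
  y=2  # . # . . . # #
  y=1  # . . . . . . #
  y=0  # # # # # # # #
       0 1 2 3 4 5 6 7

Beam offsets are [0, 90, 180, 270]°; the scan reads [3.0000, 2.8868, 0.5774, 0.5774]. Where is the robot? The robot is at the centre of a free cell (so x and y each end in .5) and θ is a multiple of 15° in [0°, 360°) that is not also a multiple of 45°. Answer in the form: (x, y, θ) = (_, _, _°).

(x, y, θ) = (5.5, 5.5, 210°)

Enumerate (i+0.5, j+0.5, θ) over the 24 free cells and 16 admissible headings. For each, cast all 4 beams and compare to the given ranges.
  (3.5, 4.5, 75°): beam 1 = 1.5529 ≠ 3.0000 ✗
  (4.5, 2.5, 150°): beam 1 = 1.7321 ≠ 3.0000 ✗
  (3.5, 5.5, 345°): beam 1 = 3.6235 ≠ 3.0000 ✗
  (3.5, 1.5, 105°): beam 1 = 1.9319 ≠ 3.0000 ✗
  …
  (5.5, 5.5, 210°): r_1=3.0000, r_2=2.8868, r_3=0.5774, r_4=0.5774 — all match ✓
Only this pose fits every beam.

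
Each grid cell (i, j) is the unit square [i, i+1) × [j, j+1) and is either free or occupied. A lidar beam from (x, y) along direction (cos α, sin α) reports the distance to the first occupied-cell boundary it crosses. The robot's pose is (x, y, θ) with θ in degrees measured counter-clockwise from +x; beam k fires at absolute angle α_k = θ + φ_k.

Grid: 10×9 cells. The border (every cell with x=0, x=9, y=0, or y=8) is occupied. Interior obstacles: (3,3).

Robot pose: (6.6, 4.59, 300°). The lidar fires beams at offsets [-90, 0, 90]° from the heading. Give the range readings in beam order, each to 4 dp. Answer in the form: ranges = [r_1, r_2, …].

beam 1: φ=-90°, α=210°
  d=(-0.8660,-0.5000)  start (6,4)  tX=0.6928 tY=1.1800  stride 1/|dx|=1.1547 1/|dy|=2.0000
    cross x-line → (5,4), t=0.6928
    cross y-line → (5,3), t=1.1800
    cross x-line → (4,3), t=1.8475
    cross x-line → (3,3), t=3.0022 (wall)
  → r_1 = 3.0022
beam 2: φ=0°, α=300°
  d=(0.5000,-0.8660)  start (6,4)  tX=0.8000 tY=0.6813  stride 1/|dx|=2.0000 1/|dy|=1.1547
    cross y-line → (6,3), t=0.6813
    cross x-line → (7,3), t=0.8000
    cross y-line → (7,2), t=1.8360
    cross x-line → (8,2), t=2.8000
    cross y-line → (8,1), t=2.9907
    cross y-line → (8,0), t=4.1454 (wall)
  → r_2 = 4.1454
beam 3: φ=90°, α=30°
  d=(0.8660,0.5000)  start (6,4)  tX=0.4619 tY=0.8200  stride 1/|dx|=1.1547 1/|dy|=2.0000
    cross x-line → (7,4), t=0.4619
    cross y-line → (7,5), t=0.8200
    cross x-line → (8,5), t=1.6166
    cross x-line → (9,5), t=2.7713 (wall)
  → r_3 = 2.7713

ranges = [3.0022, 4.1454, 2.7713]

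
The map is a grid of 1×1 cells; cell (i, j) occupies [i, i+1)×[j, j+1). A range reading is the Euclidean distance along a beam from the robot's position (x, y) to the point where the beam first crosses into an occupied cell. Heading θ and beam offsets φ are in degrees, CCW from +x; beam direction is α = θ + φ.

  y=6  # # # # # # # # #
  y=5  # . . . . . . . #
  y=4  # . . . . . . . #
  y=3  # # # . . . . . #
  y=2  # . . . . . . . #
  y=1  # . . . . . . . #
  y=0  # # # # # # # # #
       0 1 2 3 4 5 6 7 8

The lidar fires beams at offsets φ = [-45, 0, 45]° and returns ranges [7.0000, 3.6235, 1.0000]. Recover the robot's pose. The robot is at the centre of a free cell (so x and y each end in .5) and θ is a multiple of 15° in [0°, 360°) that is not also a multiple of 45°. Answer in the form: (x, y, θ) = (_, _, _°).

(x, y, θ) = (7.5, 4.5, 255°)

Candidates: 33 free-cell centres × 16 headings = 528 poses. Raycast each; keep the one whose scan matches to 4 dp.
  (7.5, 2.5, 195°): beam 2 = 5.7956 ≠ 3.6235 ✗
  (6.5, 3.5, 30°): beam 1 = 1.5529 ≠ 7.0000 ✗
  (7.5, 3.5, 300°): beam 1 = 2.5882 ≠ 7.0000 ✗
  …
  (7.5, 4.5, 255°): r_1=7.0000, r_2=3.6235, r_3=1.0000 — all match ✓
Unique over the lattice → pose = (7.5, 4.5, 255°).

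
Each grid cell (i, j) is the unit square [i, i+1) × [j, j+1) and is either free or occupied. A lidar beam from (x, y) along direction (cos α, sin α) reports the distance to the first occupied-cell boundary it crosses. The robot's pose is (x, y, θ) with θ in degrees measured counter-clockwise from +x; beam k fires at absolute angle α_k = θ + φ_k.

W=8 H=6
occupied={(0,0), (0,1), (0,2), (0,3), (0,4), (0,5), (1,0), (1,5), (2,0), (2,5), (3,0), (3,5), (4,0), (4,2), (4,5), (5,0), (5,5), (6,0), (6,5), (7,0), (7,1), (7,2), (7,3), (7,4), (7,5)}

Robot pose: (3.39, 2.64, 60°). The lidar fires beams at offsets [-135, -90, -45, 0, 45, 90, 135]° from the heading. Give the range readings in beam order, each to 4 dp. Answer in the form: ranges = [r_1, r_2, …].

beam 1: φ=-135°, α=285°
  d=(0.2588,-0.9659)  start (3,2)  tX=2.3569 tY=0.6626  stride 1/|dx|=3.8637 1/|dy|=1.0353
    cross y-line → (3,1), t=0.6626
    cross y-line → (3,0), t=1.6979 (wall)
  → r_1 = 1.6979
beam 2: φ=-90°, α=330°
  d=(0.8660,-0.5000)  start (3,2)  tX=0.7044 tY=1.2800  stride 1/|dx|=1.1547 1/|dy|=2.0000
    cross x-line → (4,2), t=0.7044 (wall)
  → r_2 = 0.7044
beam 3: φ=-45°, α=15°
  d=(0.9659,0.2588)  start (3,2)  tX=0.6315 tY=1.3909  stride 1/|dx|=1.0353 1/|dy|=3.8637
    cross x-line → (4,2), t=0.6315 (wall)
  → r_3 = 0.6315
beam 4: φ=0°, α=60°
  d=(0.5000,0.8660)  start (3,2)  tX=1.2200 tY=0.4157  stride 1/|dx|=2.0000 1/|dy|=1.1547
    cross y-line → (3,3), t=0.4157
    cross x-line → (4,3), t=1.2200
    cross y-line → (4,4), t=1.5704
    cross y-line → (4,5), t=2.7251 (wall)
  → r_4 = 2.7251
beam 5: φ=45°, α=105°
  d=(-0.2588,0.9659)  start (3,2)  tX=1.5068 tY=0.3727  stride 1/|dx|=3.8637 1/|dy|=1.0353
    cross y-line → (3,3), t=0.3727
    cross y-line → (3,4), t=1.4080
    cross x-line → (2,4), t=1.5068
    cross y-line → (2,5), t=2.4433 (wall)
  → r_5 = 2.4433
beam 6: φ=90°, α=150°
  d=(-0.8660,0.5000)  start (3,2)  tX=0.4503 tY=0.7200  stride 1/|dx|=1.1547 1/|dy|=2.0000
    cross x-line → (2,2), t=0.4503
    cross y-line → (2,3), t=0.7200
    cross x-line → (1,3), t=1.6050
    cross y-line → (1,4), t=2.7200
    cross x-line → (0,4), t=2.7597 (wall)
  → r_6 = 2.7597
beam 7: φ=135°, α=195°
  d=(-0.9659,-0.2588)  start (3,2)  tX=0.4038 tY=2.4728  stride 1/|dx|=1.0353 1/|dy|=3.8637
    cross x-line → (2,2), t=0.4038
    cross x-line → (1,2), t=1.4390
    cross y-line → (1,1), t=2.4728
    cross x-line → (0,1), t=2.4743 (wall)
  → r_7 = 2.4743

ranges = [1.6979, 0.7044, 0.6315, 2.7251, 2.4433, 2.7597, 2.4743]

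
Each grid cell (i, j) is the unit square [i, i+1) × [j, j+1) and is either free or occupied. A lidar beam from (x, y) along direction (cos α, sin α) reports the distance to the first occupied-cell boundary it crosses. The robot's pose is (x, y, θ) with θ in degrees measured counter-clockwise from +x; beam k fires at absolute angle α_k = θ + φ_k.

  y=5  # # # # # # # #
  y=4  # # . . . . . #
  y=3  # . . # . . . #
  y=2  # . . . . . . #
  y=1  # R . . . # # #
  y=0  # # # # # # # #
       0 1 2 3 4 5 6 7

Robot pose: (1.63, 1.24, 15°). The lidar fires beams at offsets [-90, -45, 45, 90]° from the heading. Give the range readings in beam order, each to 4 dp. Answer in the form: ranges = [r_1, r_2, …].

ranges = [0.2485, 0.4800, 2.7400, 2.4341]

beam 1: φ=-90°, α=285°
  dir = (cos 285°, sin 285°) = (0.2588, -0.9659); from cell (1,1)
  next x-line at t=1.4296, next y-line at t=0.2485; Δt_x=3.8637, Δt_y=1.0353
    y: enter (1,0) at t=0.2485 ← occupied
  → r_1 = 0.2485
beam 2: φ=-45°, α=330°
  dir = (cos 330°, sin 330°) = (0.8660, -0.5000); from cell (1,1)
  next x-line at t=0.4272, next y-line at t=0.4800; Δt_x=1.1547, Δt_y=2.0000
    x: enter (2,1) at t=0.4272
    y: enter (2,0) at t=0.4800 ← occupied
  → r_2 = 0.4800
beam 3: φ=45°, α=60°
  dir = (cos 60°, sin 60°) = (0.5000, 0.8660); from cell (1,1)
  next x-line at t=0.7400, next y-line at t=0.8776; Δt_x=2.0000, Δt_y=1.1547
    x: enter (2,1) at t=0.7400
    y: enter (2,2) at t=0.8776
    y: enter (2,3) at t=2.0323
    x: enter (3,3) at t=2.7400 ← occupied
  → r_3 = 2.7400
beam 4: φ=90°, α=105°
  dir = (cos 105°, sin 105°) = (-0.2588, 0.9659); from cell (1,1)
  next x-line at t=2.4341, next y-line at t=0.7868; Δt_x=3.8637, Δt_y=1.0353
    y: enter (1,2) at t=0.7868
    y: enter (1,3) at t=1.8221
    x: enter (0,3) at t=2.4341 ← occupied
  → r_4 = 2.4341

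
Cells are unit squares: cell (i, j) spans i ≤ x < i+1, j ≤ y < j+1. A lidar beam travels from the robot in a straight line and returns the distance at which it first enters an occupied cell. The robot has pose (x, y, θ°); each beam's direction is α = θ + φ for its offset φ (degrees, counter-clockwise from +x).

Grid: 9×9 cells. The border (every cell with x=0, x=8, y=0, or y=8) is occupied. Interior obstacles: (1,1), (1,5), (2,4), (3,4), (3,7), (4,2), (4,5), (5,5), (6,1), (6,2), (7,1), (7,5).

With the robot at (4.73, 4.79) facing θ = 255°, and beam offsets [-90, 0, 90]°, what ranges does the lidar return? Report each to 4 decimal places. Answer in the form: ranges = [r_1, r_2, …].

ranges = [0.7558, 1.8531, 3.3854]

beam 1: φ=-90°, α=165°
  d=(-0.9659,0.2588)  start (4,4)  tX=0.7558 tY=0.8114  stride 1/|dx|=1.0353 1/|dy|=3.8637
    cross x-line → (3,4), t=0.7558 (wall)
  → r_1 = 0.7558
beam 2: φ=0°, α=255°
  d=(-0.2588,-0.9659)  start (4,4)  tX=2.8205 tY=0.8179  stride 1/|dx|=3.8637 1/|dy|=1.0353
    cross y-line → (4,3), t=0.8179
    cross y-line → (4,2), t=1.8531 (wall)
  → r_2 = 1.8531
beam 3: φ=90°, α=345°
  d=(0.9659,-0.2588)  start (4,4)  tX=0.2795 tY=3.0523  stride 1/|dx|=1.0353 1/|dy|=3.8637
    cross x-line → (5,4), t=0.2795
    cross x-line → (6,4), t=1.3148
    cross x-line → (7,4), t=2.3501
    cross y-line → (7,3), t=3.0523
    cross x-line → (8,3), t=3.3854 (wall)
  → r_3 = 3.3854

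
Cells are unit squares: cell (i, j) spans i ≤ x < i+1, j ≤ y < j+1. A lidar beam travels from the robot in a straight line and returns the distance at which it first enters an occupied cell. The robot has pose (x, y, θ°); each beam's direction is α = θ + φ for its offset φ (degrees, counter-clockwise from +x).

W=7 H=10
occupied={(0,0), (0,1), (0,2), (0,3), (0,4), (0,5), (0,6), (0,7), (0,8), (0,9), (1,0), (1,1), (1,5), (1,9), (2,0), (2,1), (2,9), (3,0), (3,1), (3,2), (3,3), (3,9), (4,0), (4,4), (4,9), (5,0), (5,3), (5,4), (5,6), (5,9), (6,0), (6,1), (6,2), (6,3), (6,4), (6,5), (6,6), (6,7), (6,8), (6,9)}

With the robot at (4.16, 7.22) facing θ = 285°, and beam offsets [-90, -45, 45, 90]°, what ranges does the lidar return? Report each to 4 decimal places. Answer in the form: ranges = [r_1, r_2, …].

ranges = [3.2715, 6.0275, 0.9699, 1.9049]

beam 1: φ=-90°, α=195°
  direction (-0.9659, -0.2588); cell (4,7); t to first gridline: x 0.1656, y 0.8500 (then +1.0353 / +3.8637)
    (3,7) via x @ 0.1656
    (3,6) via y @ 0.8500
    (2,6) via x @ 1.2009
    (1,6) via x @ 2.2362
    (0,6) via x @ 3.2715  # hit
  → r_1 = 3.2715
beam 2: φ=-45°, α=240°
  direction (-0.5000, -0.8660); cell (4,7); t to first gridline: x 0.3200, y 0.2540 (then +2.0000 / +1.1547)
    (4,6) via y @ 0.2540
    (3,6) via x @ 0.3200
    (3,5) via y @ 1.4087
    (2,5) via x @ 2.3200
    (2,4) via y @ 2.5634
    (2,3) via y @ 3.7181
    (1,3) via x @ 4.3200
    (1,2) via y @ 4.8728
    (1,1) via y @ 6.0275  # hit
  → r_2 = 6.0275
beam 3: φ=45°, α=330°
  direction (0.8660, -0.5000); cell (4,7); t to first gridline: x 0.9699, y 0.4400 (then +1.1547 / +2.0000)
    (4,6) via y @ 0.4400
    (5,6) via x @ 0.9699  # hit
  → r_3 = 0.9699
beam 4: φ=90°, α=15°
  direction (0.9659, 0.2588); cell (4,7); t to first gridline: x 0.8696, y 3.0137 (then +1.0353 / +3.8637)
    (5,7) via x @ 0.8696
    (6,7) via x @ 1.9049  # hit
  → r_4 = 1.9049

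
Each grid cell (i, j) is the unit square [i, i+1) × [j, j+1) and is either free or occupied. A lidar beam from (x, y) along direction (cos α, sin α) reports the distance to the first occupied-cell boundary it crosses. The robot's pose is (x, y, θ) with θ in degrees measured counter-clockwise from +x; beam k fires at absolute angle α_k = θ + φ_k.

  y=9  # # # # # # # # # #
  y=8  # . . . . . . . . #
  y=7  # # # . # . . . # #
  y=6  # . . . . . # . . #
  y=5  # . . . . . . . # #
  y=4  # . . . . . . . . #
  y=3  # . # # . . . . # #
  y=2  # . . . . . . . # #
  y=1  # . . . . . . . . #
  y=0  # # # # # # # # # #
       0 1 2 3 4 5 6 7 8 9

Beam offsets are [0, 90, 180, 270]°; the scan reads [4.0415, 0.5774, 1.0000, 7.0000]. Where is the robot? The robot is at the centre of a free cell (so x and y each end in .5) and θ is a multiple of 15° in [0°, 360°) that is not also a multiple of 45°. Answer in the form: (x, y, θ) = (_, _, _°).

Candidates: 54 free-cell centres × 16 headings = 864 poses. Raycast each; keep the one whose scan matches to 4 dp.
  (2.5, 4.5, 255°): beam 1 = 0.5176 ≠ 4.0415 ✗
  (7.5, 5.5, 15°): beam 1 = 0.5176 ≠ 4.0415 ✗
  (8.5, 8.5, 210°): beam 1 = 8.6603 ≠ 4.0415 ✗
  …
  (4.5, 1.5, 150°): r_1=4.0415, r_2=0.5774, r_3=1.0000, r_4=7.0000 — all match ✓
Unique over the lattice → pose = (4.5, 1.5, 150°).

(x, y, θ) = (4.5, 1.5, 150°)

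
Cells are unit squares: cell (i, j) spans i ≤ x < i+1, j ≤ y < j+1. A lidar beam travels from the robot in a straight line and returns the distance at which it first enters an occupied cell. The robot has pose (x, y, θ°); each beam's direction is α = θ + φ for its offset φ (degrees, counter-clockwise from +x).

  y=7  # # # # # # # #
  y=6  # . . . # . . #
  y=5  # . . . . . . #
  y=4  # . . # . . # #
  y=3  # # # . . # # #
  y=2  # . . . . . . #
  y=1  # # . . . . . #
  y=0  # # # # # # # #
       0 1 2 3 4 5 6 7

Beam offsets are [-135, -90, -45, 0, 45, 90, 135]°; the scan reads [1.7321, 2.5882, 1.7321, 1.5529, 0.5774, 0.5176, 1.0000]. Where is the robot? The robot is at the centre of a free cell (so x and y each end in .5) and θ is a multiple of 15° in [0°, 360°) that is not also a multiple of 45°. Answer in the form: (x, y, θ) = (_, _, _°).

(x, y, θ) = (1.5, 5.5, 105°)

Candidates: 28 free-cell centres × 16 headings = 448 poses. Raycast each; keep the one whose scan matches to 4 dp.
  (5.5, 4.5, 60°): beam 1 = 0.5176 ≠ 1.7321 ✗
  (4.5, 2.5, 165°): beam 1 = 1.0000 ≠ 1.7321 ✗
  (2.5, 6.5, 285°): beam 1 = 1.0000 ≠ 1.7321 ✗
  (5.5, 6.5, 150°): beam 1 = 1.5529 ≠ 1.7321 ✗
  …
  (1.5, 5.5, 105°): r_1=1.7321, r_2=2.5882, r_3=1.7321, r_4=1.5529, r_5=0.5774, r_6=0.5176, r_7=1.0000 — all match ✓
Unique over the lattice → pose = (1.5, 5.5, 105°).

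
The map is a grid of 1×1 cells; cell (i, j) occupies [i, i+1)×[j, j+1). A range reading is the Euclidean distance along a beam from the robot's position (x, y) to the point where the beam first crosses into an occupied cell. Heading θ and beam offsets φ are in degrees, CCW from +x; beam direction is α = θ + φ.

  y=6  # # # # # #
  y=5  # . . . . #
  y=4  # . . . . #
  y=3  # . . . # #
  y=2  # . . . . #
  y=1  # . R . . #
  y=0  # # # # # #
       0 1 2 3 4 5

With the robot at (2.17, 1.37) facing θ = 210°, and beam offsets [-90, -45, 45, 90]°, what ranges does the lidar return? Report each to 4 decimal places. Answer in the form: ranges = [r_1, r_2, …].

beam 1: φ=-90°, α=120°
  cosα=-0.5000 sinα=0.8660 | (2,1) | tMaxX 0.3400 tMaxY 0.7275 | tΔX 2.0000 tΔY 1.1547
    t=0.3400 [x] (1,1)
    t=0.7275 [y] (1,2)
    t=1.8822 [y] (1,3)
    t=2.3400 [x] (0,3) — stop
  → r_1 = 2.3400
beam 2: φ=-45°, α=165°
  cosα=-0.9659 sinα=0.2588 | (2,1) | tMaxX 0.1760 tMaxY 2.4341 | tΔX 1.0353 tΔY 3.8637
    t=0.1760 [x] (1,1)
    t=1.2113 [x] (0,1) — stop
  → r_2 = 1.2113
beam 3: φ=45°, α=255°
  cosα=-0.2588 sinα=-0.9659 | (2,1) | tMaxX 0.6568 tMaxY 0.3831 | tΔX 3.8637 tΔY 1.0353
    t=0.3831 [y] (2,0) — stop
  → r_3 = 0.3831
beam 4: φ=90°, α=300°
  cosα=0.5000 sinα=-0.8660 | (2,1) | tMaxX 1.6600 tMaxY 0.4272 | tΔX 2.0000 tΔY 1.1547
    t=0.4272 [y] (2,0) — stop
  → r_4 = 0.4272

ranges = [2.3400, 1.2113, 0.3831, 0.4272]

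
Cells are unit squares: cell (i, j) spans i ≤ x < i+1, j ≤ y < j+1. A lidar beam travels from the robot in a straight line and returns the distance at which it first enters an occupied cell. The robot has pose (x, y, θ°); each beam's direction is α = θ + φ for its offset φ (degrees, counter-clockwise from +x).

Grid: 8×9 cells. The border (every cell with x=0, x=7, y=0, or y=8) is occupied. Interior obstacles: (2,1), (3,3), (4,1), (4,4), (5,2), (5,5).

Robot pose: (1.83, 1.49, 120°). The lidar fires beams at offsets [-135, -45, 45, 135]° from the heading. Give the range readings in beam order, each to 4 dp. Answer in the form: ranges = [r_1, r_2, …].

ranges = [0.1760, 6.7396, 0.8593, 0.5073]

beam 1: φ=-135°, α=345°
  d=(0.9659,-0.2588)  start (1,1)  tX=0.1760 tY=1.8932  stride 1/|dx|=1.0353 1/|dy|=3.8637
    cross x-line → (2,1), t=0.1760 (wall)
  → r_1 = 0.1760
beam 2: φ=-45°, α=75°
  d=(0.2588,0.9659)  start (1,1)  tX=0.6568 tY=0.5280  stride 1/|dx|=3.8637 1/|dy|=1.0353
    cross y-line → (1,2), t=0.5280
    cross x-line → (2,2), t=0.6568
    cross y-line → (2,3), t=1.5633
    cross y-line → (2,4), t=2.5985
    cross y-line → (2,5), t=3.6338
    cross x-line → (3,5), t=4.5205
    cross y-line → (3,6), t=4.6691
    cross y-line → (3,7), t=5.7044
    cross y-line → (3,8), t=6.7396 (wall)
  → r_2 = 6.7396
beam 3: φ=45°, α=165°
  d=(-0.9659,0.2588)  start (1,1)  tX=0.8593 tY=1.9705  stride 1/|dx|=1.0353 1/|dy|=3.8637
    cross x-line → (0,1), t=0.8593 (wall)
  → r_3 = 0.8593
beam 4: φ=135°, α=255°
  d=(-0.2588,-0.9659)  start (1,1)  tX=3.2069 tY=0.5073  stride 1/|dx|=3.8637 1/|dy|=1.0353
    cross y-line → (1,0), t=0.5073 (wall)
  → r_4 = 0.5073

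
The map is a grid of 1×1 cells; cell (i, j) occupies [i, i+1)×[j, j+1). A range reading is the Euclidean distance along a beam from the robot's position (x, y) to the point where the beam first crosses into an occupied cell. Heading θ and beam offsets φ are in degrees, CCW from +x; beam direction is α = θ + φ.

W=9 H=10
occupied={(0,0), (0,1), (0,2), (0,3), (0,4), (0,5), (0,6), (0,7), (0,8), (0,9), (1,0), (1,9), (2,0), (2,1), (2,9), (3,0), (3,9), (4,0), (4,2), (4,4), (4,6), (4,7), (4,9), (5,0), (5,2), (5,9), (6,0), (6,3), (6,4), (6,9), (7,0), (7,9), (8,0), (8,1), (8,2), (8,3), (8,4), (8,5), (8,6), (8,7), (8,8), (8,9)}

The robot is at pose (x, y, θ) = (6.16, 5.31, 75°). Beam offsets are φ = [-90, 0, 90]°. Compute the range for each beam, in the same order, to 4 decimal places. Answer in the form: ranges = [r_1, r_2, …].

beam 1: φ=-90°, α=345°
  cosα=0.9659 sinα=-0.2588 | (6,5) | tMaxX 0.8696 tMaxY 1.1977 | tΔX 1.0353 tΔY 3.8637
    t=0.8696 [x] (7,5)
    t=1.1977 [y] (7,4)
    t=1.9049 [x] (8,4) — stop
  → r_1 = 1.9049
beam 2: φ=0°, α=75°
  cosα=0.2588 sinα=0.9659 | (6,5) | tMaxX 3.2455 tMaxY 0.7143 | tΔX 3.8637 tΔY 1.0353
    t=0.7143 [y] (6,6)
    t=1.7496 [y] (6,7)
    t=2.7849 [y] (6,8)
    t=3.2455 [x] (7,8)
    t=3.8202 [y] (7,9) — stop
  → r_2 = 3.8202
beam 3: φ=90°, α=165°
  cosα=-0.9659 sinα=0.2588 | (6,5) | tMaxX 0.1656 tMaxY 2.6660 | tΔX 1.0353 tΔY 3.8637
    t=0.1656 [x] (5,5)
    t=1.2009 [x] (4,5)
    t=2.2362 [x] (3,5)
    t=2.6660 [y] (3,6)
    t=3.2715 [x] (2,6)
    t=4.3067 [x] (1,6)
    t=5.3420 [x] (0,6) — stop
  → r_3 = 5.3420

ranges = [1.9049, 3.8202, 5.3420]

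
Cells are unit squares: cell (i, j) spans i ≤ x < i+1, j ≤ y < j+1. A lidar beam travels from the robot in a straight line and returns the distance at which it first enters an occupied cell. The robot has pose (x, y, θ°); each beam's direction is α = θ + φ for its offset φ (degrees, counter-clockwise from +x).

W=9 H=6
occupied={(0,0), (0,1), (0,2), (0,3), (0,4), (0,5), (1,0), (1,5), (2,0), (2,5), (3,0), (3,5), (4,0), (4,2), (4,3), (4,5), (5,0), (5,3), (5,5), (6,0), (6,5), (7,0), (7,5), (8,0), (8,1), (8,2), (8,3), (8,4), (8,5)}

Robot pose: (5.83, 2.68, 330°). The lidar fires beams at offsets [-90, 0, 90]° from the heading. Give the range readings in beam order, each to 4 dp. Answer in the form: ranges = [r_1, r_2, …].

ranges = [1.9399, 2.5057, 2.6789]

beam 1: φ=-90°, α=240°
  cosα=-0.5000 sinα=-0.8660 | (5,2) | tMaxX 1.6600 tMaxY 0.7852 | tΔX 2.0000 tΔY 1.1547
    t=0.7852 [y] (5,1)
    t=1.6600 [x] (4,1)
    t=1.9399 [y] (4,0) — stop
  → r_1 = 1.9399
beam 2: φ=0°, α=330°
  cosα=0.8660 sinα=-0.5000 | (5,2) | tMaxX 0.1963 tMaxY 1.3600 | tΔX 1.1547 tΔY 2.0000
    t=0.1963 [x] (6,2)
    t=1.3510 [x] (7,2)
    t=1.3600 [y] (7,1)
    t=2.5057 [x] (8,1) — stop
  → r_2 = 2.5057
beam 3: φ=90°, α=60°
  cosα=0.5000 sinα=0.8660 | (5,2) | tMaxX 0.3400 tMaxY 0.3695 | tΔX 2.0000 tΔY 1.1547
    t=0.3400 [x] (6,2)
    t=0.3695 [y] (6,3)
    t=1.5242 [y] (6,4)
    t=2.3400 [x] (7,4)
    t=2.6789 [y] (7,5) — stop
  → r_3 = 2.6789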